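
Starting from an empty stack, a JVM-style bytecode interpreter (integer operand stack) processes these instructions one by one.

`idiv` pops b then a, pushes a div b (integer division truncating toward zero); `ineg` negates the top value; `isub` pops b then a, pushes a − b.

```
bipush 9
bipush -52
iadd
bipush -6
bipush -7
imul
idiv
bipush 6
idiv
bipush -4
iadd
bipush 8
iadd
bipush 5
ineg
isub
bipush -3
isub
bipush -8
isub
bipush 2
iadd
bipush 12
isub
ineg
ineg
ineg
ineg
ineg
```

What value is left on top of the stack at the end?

bipush 9   : 9
bipush -52 : 9 -52
iadd       : -43
bipush -6  : -43 -6
bipush -7  : -43 -6 -7
imul       : -43 42
idiv       : -1
bipush 6   : -1 6
idiv       : 0
bipush -4  : 0 -4
iadd       : -4
bipush 8   : -4 8
iadd       : 4
bipush 5   : 4 5
ineg       : 4 -5
isub       : 9
bipush -3  : 9 -3
isub       : 12
bipush -8  : 12 -8
isub       : 20
bipush 2   : 20 2
iadd       : 22
bipush 12  : 22 12
isub       : 10
ineg       : -10
ineg       : 10
ineg       : -10
ineg       : 10
ineg       : -10

-10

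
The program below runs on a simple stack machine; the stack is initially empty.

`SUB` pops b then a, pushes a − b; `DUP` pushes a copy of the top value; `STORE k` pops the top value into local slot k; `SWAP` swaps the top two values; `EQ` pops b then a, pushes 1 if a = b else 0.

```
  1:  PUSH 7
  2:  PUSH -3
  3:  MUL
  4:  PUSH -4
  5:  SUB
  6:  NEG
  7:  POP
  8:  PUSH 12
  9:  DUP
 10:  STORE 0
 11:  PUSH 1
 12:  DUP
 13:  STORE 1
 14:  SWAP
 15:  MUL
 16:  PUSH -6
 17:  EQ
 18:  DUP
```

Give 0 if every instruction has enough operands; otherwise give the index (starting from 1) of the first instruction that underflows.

0

PUSH 7  -> [7]
PUSH -3 -> [7, -3]
MUL     -> [-21]
PUSH -4 -> [-21, -4]
SUB     -> [-17]
NEG     -> [17]
POP     -> []
PUSH 12 -> [12]
DUP     -> [12, 12]
STORE 0 -> [12]
PUSH 1  -> [12, 1]
DUP     -> [12, 1, 1]
STORE 1 -> [12, 1]
SWAP    -> [1, 12]
MUL     -> [12]
PUSH -6 -> [12, -6]
EQ      -> [0]
DUP     -> [0, 0]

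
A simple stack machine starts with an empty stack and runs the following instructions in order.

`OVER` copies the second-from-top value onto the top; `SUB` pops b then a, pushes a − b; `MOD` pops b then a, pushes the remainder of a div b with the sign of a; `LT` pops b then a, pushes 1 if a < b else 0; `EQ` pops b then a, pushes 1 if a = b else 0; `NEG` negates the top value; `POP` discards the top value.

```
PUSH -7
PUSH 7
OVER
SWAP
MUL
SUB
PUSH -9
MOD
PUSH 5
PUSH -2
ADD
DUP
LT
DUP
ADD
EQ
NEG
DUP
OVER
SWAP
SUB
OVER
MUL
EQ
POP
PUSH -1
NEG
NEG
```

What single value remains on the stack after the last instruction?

PUSH -7 -> -7
PUSH 7  -> -7 7
OVER    -> -7 7 -7
SWAP    -> -7 -7 7
MUL     -> -7 -49
SUB     -> 42
PUSH -9 -> 42 -9
MOD     -> 6
PUSH 5  -> 6 5
PUSH -2 -> 6 5 -2
ADD     -> 6 3
DUP     -> 6 3 3
LT      -> 6 0
DUP     -> 6 0 0
ADD     -> 6 0
EQ      -> 0
NEG     -> 0
DUP     -> 0 0
OVER    -> 0 0 0
SWAP    -> 0 0 0
SUB     -> 0 0
OVER    -> 0 0 0
MUL     -> 0 0
EQ      -> 1
POP     -> (empty)
PUSH -1 -> -1
NEG     -> 1
NEG     -> -1

-1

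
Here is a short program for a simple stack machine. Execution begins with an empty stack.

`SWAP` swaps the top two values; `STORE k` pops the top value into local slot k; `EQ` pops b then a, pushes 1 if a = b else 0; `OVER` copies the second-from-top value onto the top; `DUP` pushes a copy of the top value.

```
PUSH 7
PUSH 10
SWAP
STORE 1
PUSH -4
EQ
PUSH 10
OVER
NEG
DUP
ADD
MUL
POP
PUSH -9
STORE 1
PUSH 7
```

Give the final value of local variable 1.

-9

PUSH 7  → 7
PUSH 10 → 7 10
SWAP    → 10 7
STORE 1 → 10
PUSH -4 → 10 -4
EQ      → 0
PUSH 10 → 0 10
OVER    → 0 10 0
NEG     → 0 10 0
DUP     → 0 10 0 0
ADD     → 0 10 0
MUL     → 0 0
POP     → 0
PUSH -9 → 0 -9
STORE 1 → 0
PUSH 7  → 0 7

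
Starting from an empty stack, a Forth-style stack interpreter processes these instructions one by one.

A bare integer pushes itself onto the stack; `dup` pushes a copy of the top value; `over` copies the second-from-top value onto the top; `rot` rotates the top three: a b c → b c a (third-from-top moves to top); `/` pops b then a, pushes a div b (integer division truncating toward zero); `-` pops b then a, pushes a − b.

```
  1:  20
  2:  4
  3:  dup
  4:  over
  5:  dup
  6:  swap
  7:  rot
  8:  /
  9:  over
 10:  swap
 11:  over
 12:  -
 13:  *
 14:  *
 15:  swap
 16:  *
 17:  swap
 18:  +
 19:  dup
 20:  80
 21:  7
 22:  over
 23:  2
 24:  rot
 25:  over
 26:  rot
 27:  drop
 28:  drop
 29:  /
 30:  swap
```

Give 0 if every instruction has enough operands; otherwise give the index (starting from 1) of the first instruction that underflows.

0

20   → [20]
4    → [20, 4]
dup  → [20, 4, 4]
over → [20, 4, 4, 4]
dup  → [20, 4, 4, 4, 4]
swap → [20, 4, 4, 4, 4]
rot  → [20, 4, 4, 4, 4]
/    → [20, 4, 4, 1]
over → [20, 4, 4, 1, 4]
swap → [20, 4, 4, 4, 1]
over → [20, 4, 4, 4, 1, 4]
-    → [20, 4, 4, 4, -3]
*    → [20, 4, 4, -12]
*    → [20, 4, -48]
swap → [20, -48, 4]
*    → [20, -192]
swap → [-192, 20]
+    → [-172]
dup  → [-172, -172]
80   → [-172, -172, 80]
7    → [-172, -172, 80, 7]
over → [-172, -172, 80, 7, 80]
2    → [-172, -172, 80, 7, 80, 2]
rot  → [-172, -172, 80, 80, 2, 7]
over → [-172, -172, 80, 80, 2, 7, 2]
rot  → [-172, -172, 80, 80, 7, 2, 2]
drop → [-172, -172, 80, 80, 7, 2]
drop → [-172, -172, 80, 80, 7]
/    → [-172, -172, 80, 11]
swap → [-172, -172, 11, 80]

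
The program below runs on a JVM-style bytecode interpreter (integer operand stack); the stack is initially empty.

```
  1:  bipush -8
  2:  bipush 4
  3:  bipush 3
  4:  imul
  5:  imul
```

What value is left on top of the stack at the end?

bipush -8  -8
bipush 4   -8 4
bipush 3   -8 4 3
imul       -8 12
imul       -96

-96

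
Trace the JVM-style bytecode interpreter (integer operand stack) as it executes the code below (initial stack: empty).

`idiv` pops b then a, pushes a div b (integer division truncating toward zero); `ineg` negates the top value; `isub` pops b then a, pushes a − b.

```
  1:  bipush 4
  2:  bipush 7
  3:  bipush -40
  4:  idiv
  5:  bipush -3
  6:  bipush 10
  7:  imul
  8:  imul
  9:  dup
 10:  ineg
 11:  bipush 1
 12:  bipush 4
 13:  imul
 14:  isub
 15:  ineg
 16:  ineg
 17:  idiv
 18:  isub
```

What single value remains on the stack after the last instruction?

4

bipush 4   : 4
bipush 7   : 4 7
bipush -40 : 4 7 -40
idiv       : 4 0
bipush -3  : 4 0 -3
bipush 10  : 4 0 -3 10
imul       : 4 0 -30
imul       : 4 0
dup        : 4 0 0
ineg       : 4 0 0
bipush 1   : 4 0 0 1
bipush 4   : 4 0 0 1 4
imul       : 4 0 0 4
isub       : 4 0 -4
ineg       : 4 0 4
ineg       : 4 0 -4
idiv       : 4 0
isub       : 4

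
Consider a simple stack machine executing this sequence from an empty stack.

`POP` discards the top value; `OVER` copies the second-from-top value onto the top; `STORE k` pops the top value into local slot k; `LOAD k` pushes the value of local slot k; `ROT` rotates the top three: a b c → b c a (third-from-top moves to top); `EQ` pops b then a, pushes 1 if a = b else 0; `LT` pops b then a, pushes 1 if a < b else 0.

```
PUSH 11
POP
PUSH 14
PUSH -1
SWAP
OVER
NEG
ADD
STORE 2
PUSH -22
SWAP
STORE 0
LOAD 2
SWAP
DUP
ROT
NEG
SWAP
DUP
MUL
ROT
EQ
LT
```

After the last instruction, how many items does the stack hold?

1

PUSH 11  → [11]
POP      → []
PUSH 14  → [14]
PUSH -1  → [14, -1]
SWAP     → [-1, 14]
OVER     → [-1, 14, -1]
NEG      → [-1, 14, 1]
ADD      → [-1, 15]
STORE 2  → [-1]
PUSH -22 → [-1, -22]
SWAP     → [-22, -1]
STORE 0  → [-22]
LOAD 2   → [-22, 15]
SWAP     → [15, -22]
DUP      → [15, -22, -22]
ROT      → [-22, -22, 15]
NEG      → [-22, -22, -15]
SWAP     → [-22, -15, -22]
DUP      → [-22, -15, -22, -22]
MUL      → [-22, -15, 484]
ROT      → [-15, 484, -22]
EQ       → [-15, 0]
LT       → [1]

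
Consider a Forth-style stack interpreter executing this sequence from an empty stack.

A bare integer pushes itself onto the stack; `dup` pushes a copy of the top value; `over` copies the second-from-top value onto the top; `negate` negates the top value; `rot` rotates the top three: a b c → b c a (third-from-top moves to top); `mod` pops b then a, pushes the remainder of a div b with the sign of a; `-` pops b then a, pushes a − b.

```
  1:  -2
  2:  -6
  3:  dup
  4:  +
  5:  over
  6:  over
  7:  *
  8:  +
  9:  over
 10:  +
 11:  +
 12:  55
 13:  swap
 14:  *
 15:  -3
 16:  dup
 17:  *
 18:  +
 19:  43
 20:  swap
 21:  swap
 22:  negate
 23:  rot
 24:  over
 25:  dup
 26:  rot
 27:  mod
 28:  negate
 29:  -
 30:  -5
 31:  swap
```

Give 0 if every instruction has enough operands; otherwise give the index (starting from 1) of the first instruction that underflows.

-2     → [-2]
-6     → [-2, -6]
dup    → [-2, -6, -6]
+      → [-2, -12]
over   → [-2, -12, -2]
over   → [-2, -12, -2, -12]
*      → [-2, -12, 24]
+      → [-2, 12]
over   → [-2, 12, -2]
+      → [-2, 10]
+      → [8]
55     → [8, 55]
swap   → [55, 8]
*      → [440]
-3     → [440, -3]
dup    → [440, -3, -3]
*      → [440, 9]
+      → [449]
43     → [449, 43]
swap   → [43, 449]
swap   → [449, 43]
negate → [449, -43]
rot  — needs 3 operands, stack has 2 → underflow

23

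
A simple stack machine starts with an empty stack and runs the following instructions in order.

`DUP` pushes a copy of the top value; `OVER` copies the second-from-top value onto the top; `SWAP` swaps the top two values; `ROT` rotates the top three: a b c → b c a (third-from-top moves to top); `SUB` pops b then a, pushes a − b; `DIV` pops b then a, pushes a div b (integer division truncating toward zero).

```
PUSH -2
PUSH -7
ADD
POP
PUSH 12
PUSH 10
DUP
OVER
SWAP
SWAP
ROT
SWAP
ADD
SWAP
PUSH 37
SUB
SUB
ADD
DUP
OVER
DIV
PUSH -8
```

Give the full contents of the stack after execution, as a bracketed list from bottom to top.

[59, 1, -8]

PUSH -2 : -2
PUSH -7 : -2 -7
ADD     : -9
POP     : (empty)
PUSH 12 : 12
PUSH 10 : 12 10
DUP     : 12 10 10
OVER    : 12 10 10 10
SWAP    : 12 10 10 10
SWAP    : 12 10 10 10
ROT     : 12 10 10 10
SWAP    : 12 10 10 10
ADD     : 12 10 20
SWAP    : 12 20 10
PUSH 37 : 12 20 10 37
SUB     : 12 20 -27
SUB     : 12 47
ADD     : 59
DUP     : 59 59
OVER    : 59 59 59
DIV     : 59 1
PUSH -8 : 59 1 -8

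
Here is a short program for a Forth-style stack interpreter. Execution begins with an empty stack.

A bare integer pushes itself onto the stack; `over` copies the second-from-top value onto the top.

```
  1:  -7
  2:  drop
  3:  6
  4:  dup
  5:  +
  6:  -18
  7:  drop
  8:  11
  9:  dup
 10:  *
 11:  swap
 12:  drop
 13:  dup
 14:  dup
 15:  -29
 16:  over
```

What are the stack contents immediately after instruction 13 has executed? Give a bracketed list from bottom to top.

-7   : -7
drop : (empty)
6    : 6
dup  : 6 6
+    : 12
-18  : 12 -18
drop : 12
11   : 12 11
dup  : 12 11 11
*    : 12 121
swap : 121 12
drop : 121
dup  : 121 121

[121, 121]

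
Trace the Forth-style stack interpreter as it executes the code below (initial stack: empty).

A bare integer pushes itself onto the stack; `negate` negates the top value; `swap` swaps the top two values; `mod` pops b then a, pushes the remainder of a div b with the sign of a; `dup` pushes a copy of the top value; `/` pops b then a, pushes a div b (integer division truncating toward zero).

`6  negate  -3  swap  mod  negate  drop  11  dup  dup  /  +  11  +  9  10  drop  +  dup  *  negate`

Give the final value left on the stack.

6      → 6
negate → -6
-3     → -6 -3
swap   → -3 -6
mod    → -3
negate → 3
drop   → (empty)
11     → 11
dup    → 11 11
dup    → 11 11 11
/      → 11 1
+      → 12
11     → 12 11
+      → 23
9      → 23 9
10     → 23 9 10
drop   → 23 9
+      → 32
dup    → 32 32
*      → 1024
negate → -1024

-1024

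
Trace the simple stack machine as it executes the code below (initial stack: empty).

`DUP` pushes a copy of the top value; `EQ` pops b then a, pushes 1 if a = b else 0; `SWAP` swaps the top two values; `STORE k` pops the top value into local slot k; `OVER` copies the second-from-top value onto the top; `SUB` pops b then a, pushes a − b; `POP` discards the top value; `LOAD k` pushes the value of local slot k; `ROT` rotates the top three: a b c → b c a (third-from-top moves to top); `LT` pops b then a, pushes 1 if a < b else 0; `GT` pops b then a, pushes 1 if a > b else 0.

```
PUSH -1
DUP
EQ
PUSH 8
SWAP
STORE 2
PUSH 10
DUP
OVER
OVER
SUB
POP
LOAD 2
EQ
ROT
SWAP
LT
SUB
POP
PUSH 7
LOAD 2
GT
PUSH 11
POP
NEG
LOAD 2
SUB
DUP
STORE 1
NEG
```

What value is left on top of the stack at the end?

2

PUSH -1 → [-1]
DUP     → [-1, -1]
EQ      → [1]
PUSH 8  → [1, 8]
SWAP    → [8, 1]
STORE 2 → [8]
PUSH 10 → [8, 10]
DUP     → [8, 10, 10]
OVER    → [8, 10, 10, 10]
OVER    → [8, 10, 10, 10, 10]
SUB     → [8, 10, 10, 0]
POP     → [8, 10, 10]
LOAD 2  → [8, 10, 10, 1]
EQ      → [8, 10, 0]
ROT     → [10, 0, 8]
SWAP    → [10, 8, 0]
LT      → [10, 0]
SUB     → [10]
POP     → []
PUSH 7  → [7]
LOAD 2  → [7, 1]
GT      → [1]
PUSH 11 → [1, 11]
POP     → [1]
NEG     → [-1]
LOAD 2  → [-1, 1]
SUB     → [-2]
DUP     → [-2, -2]
STORE 1 → [-2]
NEG     → [2]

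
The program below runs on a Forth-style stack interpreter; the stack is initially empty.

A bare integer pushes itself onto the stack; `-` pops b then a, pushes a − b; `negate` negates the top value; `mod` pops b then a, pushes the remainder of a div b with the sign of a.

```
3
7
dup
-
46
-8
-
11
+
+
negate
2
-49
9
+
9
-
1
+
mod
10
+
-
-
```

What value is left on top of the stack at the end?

80

3      → 3
7      → 3 7
dup    → 3 7 7
-      → 3 0
46     → 3 0 46
-8     → 3 0 46 -8
-      → 3 0 54
11     → 3 0 54 11
+      → 3 0 65
+      → 3 65
negate → 3 -65
2      → 3 -65 2
-49    → 3 -65 2 -49
9      → 3 -65 2 -49 9
+      → 3 -65 2 -40
9      → 3 -65 2 -40 9
-      → 3 -65 2 -49
1      → 3 -65 2 -49 1
+      → 3 -65 2 -48
mod    → 3 -65 2
10     → 3 -65 2 10
+      → 3 -65 12
-      → 3 -77
-      → 80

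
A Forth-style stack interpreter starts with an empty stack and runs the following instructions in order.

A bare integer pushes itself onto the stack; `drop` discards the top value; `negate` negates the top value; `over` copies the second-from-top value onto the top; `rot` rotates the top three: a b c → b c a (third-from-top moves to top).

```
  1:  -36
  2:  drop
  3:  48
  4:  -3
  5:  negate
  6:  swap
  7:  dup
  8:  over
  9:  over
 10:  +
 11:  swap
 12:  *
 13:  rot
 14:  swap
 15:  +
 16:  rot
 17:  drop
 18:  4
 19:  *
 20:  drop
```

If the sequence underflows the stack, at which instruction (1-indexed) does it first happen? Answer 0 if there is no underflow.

-36    : [-36]
drop   : []
48     : [48]
-3     : [48, -3]
negate : [48, 3]
swap   : [3, 48]
dup    : [3, 48, 48]
over   : [3, 48, 48, 48]
over   : [3, 48, 48, 48, 48]
+      : [3, 48, 48, 96]
swap   : [3, 48, 96, 48]
*      : [3, 48, 4608]
rot    : [48, 4608, 3]
swap   : [48, 3, 4608]
+      : [48, 4611]
rot  — needs 3 operands, stack has 2 → underflow

16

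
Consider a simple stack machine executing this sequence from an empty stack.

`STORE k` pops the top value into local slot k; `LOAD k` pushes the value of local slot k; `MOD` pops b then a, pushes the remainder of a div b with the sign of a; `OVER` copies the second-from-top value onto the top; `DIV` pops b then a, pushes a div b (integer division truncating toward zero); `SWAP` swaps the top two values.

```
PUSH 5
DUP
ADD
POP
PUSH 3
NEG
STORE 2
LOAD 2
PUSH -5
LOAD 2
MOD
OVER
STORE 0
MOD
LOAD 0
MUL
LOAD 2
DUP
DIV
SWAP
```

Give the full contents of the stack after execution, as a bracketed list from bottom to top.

[1, 3]

PUSH 5  : 5
DUP     : 5 5
ADD     : 10
POP     : (empty)
PUSH 3  : 3
NEG     : -3
STORE 2 : (empty)
LOAD 2  : -3
PUSH -5 : -3 -5
LOAD 2  : -3 -5 -3
MOD     : -3 -2
OVER    : -3 -2 -3
STORE 0 : -3 -2
MOD     : -1
LOAD 0  : -1 -3
MUL     : 3
LOAD 2  : 3 -3
DUP     : 3 -3 -3
DIV     : 3 1
SWAP    : 1 3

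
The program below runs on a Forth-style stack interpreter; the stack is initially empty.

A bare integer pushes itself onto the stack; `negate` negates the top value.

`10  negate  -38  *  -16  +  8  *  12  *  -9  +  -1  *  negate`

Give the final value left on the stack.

10     -> [10]
negate -> [-10]
-38    -> [-10, -38]
*      -> [380]
-16    -> [380, -16]
+      -> [364]
8      -> [364, 8]
*      -> [2912]
12     -> [2912, 12]
*      -> [34944]
-9     -> [34944, -9]
+      -> [34935]
-1     -> [34935, -1]
*      -> [-34935]
negate -> [34935]

34935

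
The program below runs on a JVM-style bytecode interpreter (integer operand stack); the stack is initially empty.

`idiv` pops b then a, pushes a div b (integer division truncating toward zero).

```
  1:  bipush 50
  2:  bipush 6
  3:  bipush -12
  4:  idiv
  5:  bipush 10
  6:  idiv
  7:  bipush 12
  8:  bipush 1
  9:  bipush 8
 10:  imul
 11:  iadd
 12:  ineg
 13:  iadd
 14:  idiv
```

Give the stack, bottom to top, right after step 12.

[50, 0, -20]

bipush 50   [50]
bipush 6    [50, 6]
bipush -12  [50, 6, -12]
idiv        [50, 0]
bipush 10   [50, 0, 10]
idiv        [50, 0]
bipush 12   [50, 0, 12]
bipush 1    [50, 0, 12, 1]
bipush 8    [50, 0, 12, 1, 8]
imul        [50, 0, 12, 8]
iadd        [50, 0, 20]
ineg        [50, 0, -20]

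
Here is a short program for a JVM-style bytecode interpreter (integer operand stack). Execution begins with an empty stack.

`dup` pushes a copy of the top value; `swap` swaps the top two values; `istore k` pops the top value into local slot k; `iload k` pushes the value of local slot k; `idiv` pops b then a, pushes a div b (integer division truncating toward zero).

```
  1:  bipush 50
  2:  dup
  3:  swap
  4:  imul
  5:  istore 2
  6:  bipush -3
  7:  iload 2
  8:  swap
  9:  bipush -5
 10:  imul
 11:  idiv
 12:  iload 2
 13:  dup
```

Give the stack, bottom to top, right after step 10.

bipush 50 → 50
dup       → 50 50
swap      → 50 50
imul      → 2500
istore 2  → (empty)
bipush -3 → -3
iload 2   → -3 2500
swap      → 2500 -3
bipush -5 → 2500 -3 -5
imul      → 2500 15

[2500, 15]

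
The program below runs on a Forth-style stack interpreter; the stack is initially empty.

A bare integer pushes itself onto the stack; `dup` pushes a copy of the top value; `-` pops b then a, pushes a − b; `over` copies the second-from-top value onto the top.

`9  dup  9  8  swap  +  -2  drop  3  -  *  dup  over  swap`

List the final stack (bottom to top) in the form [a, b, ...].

[9, 126, 126, 126]

9    : 9
dup  : 9 9
9    : 9 9 9
8    : 9 9 9 8
swap : 9 9 8 9
+    : 9 9 17
-2   : 9 9 17 -2
drop : 9 9 17
3    : 9 9 17 3
-    : 9 9 14
*    : 9 126
dup  : 9 126 126
over : 9 126 126 126
swap : 9 126 126 126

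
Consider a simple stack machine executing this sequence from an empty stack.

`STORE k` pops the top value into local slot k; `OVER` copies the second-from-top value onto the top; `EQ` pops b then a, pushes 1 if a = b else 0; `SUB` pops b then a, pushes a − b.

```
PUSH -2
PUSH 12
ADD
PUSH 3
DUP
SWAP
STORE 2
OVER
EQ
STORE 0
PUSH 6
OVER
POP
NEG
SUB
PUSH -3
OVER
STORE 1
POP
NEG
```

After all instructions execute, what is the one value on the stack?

PUSH -2 : [-2]
PUSH 12 : [-2, 12]
ADD     : [10]
PUSH 3  : [10, 3]
DUP     : [10, 3, 3]
SWAP    : [10, 3, 3]
STORE 2 : [10, 3]
OVER    : [10, 3, 10]
EQ      : [10, 0]
STORE 0 : [10]
PUSH 6  : [10, 6]
OVER    : [10, 6, 10]
POP     : [10, 6]
NEG     : [10, -6]
SUB     : [16]
PUSH -3 : [16, -3]
OVER    : [16, -3, 16]
STORE 1 : [16, -3]
POP     : [16]
NEG     : [-16]

-16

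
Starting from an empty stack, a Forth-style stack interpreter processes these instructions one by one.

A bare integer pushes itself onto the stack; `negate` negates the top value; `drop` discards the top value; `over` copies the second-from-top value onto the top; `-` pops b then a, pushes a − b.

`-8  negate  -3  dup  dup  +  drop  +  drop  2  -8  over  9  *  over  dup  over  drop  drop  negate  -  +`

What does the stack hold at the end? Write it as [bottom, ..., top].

[2, 2]

-8     -> [-8]
negate -> [8]
-3     -> [8, -3]
dup    -> [8, -3, -3]
dup    -> [8, -3, -3, -3]
+      -> [8, -3, -6]
drop   -> [8, -3]
+      -> [5]
drop   -> []
2      -> [2]
-8     -> [2, -8]
over   -> [2, -8, 2]
9      -> [2, -8, 2, 9]
*      -> [2, -8, 18]
over   -> [2, -8, 18, -8]
dup    -> [2, -8, 18, -8, -8]
over   -> [2, -8, 18, -8, -8, -8]
drop   -> [2, -8, 18, -8, -8]
drop   -> [2, -8, 18, -8]
negate -> [2, -8, 18, 8]
-      -> [2, -8, 10]
+      -> [2, 2]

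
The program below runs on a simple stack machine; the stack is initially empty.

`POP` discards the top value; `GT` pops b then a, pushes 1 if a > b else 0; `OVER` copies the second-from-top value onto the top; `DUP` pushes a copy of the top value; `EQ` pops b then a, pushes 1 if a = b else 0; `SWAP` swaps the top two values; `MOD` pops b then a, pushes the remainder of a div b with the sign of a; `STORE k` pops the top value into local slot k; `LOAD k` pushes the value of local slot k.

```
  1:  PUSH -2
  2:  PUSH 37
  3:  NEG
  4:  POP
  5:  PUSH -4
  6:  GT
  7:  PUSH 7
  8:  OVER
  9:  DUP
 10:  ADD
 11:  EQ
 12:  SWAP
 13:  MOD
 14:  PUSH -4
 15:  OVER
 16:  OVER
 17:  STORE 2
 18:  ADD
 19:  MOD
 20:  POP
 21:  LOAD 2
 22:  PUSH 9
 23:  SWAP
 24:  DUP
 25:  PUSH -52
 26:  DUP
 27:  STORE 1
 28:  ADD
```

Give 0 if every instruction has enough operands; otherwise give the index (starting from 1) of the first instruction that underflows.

PUSH -2  -> -2
PUSH 37  -> -2 37
NEG      -> -2 -37
POP      -> -2
PUSH -4  -> -2 -4
GT       -> 1
PUSH 7   -> 1 7
OVER     -> 1 7 1
DUP      -> 1 7 1 1
ADD      -> 1 7 2
EQ       -> 1 0
SWAP     -> 0 1
MOD      -> 0
PUSH -4  -> 0 -4
OVER     -> 0 -4 0
OVER     -> 0 -4 0 -4
STORE 2  -> 0 -4 0
ADD      -> 0 -4
MOD      -> 0
POP      -> (empty)
LOAD 2   -> -4
PUSH 9   -> -4 9
SWAP     -> 9 -4
DUP      -> 9 -4 -4
PUSH -52 -> 9 -4 -4 -52
DUP      -> 9 -4 -4 -52 -52
STORE 1  -> 9 -4 -4 -52
ADD      -> 9 -4 -56

0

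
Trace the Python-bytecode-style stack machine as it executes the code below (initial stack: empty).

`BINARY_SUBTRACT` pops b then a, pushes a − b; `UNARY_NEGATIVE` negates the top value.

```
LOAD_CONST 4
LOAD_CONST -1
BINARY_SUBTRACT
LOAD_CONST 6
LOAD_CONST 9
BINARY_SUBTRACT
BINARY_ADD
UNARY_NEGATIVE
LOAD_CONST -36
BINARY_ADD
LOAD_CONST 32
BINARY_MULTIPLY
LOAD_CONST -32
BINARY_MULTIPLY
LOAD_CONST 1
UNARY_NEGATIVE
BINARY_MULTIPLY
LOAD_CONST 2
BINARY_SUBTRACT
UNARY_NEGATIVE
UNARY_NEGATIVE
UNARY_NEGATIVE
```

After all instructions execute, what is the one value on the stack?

38914

LOAD_CONST 4    → 4
LOAD_CONST -1   → 4 -1
BINARY_SUBTRACT → 5
LOAD_CONST 6    → 5 6
LOAD_CONST 9    → 5 6 9
BINARY_SUBTRACT → 5 -3
BINARY_ADD      → 2
UNARY_NEGATIVE  → -2
LOAD_CONST -36  → -2 -36
BINARY_ADD      → -38
LOAD_CONST 32   → -38 32
BINARY_MULTIPLY → -1216
LOAD_CONST -32  → -1216 -32
BINARY_MULTIPLY → 38912
LOAD_CONST 1    → 38912 1
UNARY_NEGATIVE  → 38912 -1
BINARY_MULTIPLY → -38912
LOAD_CONST 2    → -38912 2
BINARY_SUBTRACT → -38914
UNARY_NEGATIVE  → 38914
UNARY_NEGATIVE  → -38914
UNARY_NEGATIVE  → 38914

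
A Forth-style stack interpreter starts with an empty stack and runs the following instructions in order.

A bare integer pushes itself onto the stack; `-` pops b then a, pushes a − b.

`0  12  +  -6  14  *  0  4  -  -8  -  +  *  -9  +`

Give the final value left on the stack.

0  -> [0]
12 -> [0, 12]
+  -> [12]
-6 -> [12, -6]
14 -> [12, -6, 14]
*  -> [12, -84]
0  -> [12, -84, 0]
4  -> [12, -84, 0, 4]
-  -> [12, -84, -4]
-8 -> [12, -84, -4, -8]
-  -> [12, -84, 4]
+  -> [12, -80]
*  -> [-960]
-9 -> [-960, -9]
+  -> [-969]

-969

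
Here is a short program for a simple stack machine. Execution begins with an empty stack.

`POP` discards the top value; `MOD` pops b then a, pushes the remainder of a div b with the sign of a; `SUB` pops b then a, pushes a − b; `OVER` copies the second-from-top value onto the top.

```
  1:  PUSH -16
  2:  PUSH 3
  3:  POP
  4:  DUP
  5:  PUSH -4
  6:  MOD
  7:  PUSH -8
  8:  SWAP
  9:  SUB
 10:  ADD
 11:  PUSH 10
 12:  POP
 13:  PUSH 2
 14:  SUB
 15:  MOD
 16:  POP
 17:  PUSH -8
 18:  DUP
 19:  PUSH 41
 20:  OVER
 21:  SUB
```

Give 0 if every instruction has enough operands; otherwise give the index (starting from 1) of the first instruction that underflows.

PUSH -16  -16
PUSH 3    -16 3
POP       -16
DUP       -16 -16
PUSH -4   -16 -16 -4
MOD       -16 0
PUSH -8   -16 0 -8
SWAP      -16 -8 0
SUB       -16 -8
ADD       -24
PUSH 10   -24 10
POP       -24
PUSH 2    -24 2
SUB       -26
MOD  — needs 2 operands, stack has 1 → underflow

15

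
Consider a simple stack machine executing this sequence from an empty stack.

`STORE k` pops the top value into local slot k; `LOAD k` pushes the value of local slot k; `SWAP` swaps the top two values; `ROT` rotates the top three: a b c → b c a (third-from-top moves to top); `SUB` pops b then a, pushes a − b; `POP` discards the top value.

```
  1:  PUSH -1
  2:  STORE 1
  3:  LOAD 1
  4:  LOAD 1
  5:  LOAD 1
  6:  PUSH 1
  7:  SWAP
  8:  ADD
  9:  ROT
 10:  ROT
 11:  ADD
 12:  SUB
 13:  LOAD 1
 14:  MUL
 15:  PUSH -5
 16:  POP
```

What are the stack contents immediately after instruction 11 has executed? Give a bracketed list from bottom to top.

PUSH -1 -> [-1]
STORE 1 -> []
LOAD 1  -> [-1]
LOAD 1  -> [-1, -1]
LOAD 1  -> [-1, -1, -1]
PUSH 1  -> [-1, -1, -1, 1]
SWAP    -> [-1, -1, 1, -1]
ADD     -> [-1, -1, 0]
ROT     -> [-1, 0, -1]
ROT     -> [0, -1, -1]
ADD     -> [0, -2]

[0, -2]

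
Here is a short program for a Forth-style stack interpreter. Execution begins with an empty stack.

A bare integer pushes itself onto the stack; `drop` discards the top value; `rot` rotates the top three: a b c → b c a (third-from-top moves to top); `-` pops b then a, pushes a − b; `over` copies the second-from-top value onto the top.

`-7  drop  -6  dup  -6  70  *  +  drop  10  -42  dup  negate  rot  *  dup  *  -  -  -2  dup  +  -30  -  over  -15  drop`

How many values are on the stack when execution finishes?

3

-7      [-7]
drop    []
-6      [-6]
dup     [-6, -6]
-6      [-6, -6, -6]
70      [-6, -6, -6, 70]
*       [-6, -6, -420]
+       [-6, -426]
drop    [-6]
10      [-6, 10]
-42     [-6, 10, -42]
dup     [-6, 10, -42, -42]
negate  [-6, 10, -42, 42]
rot     [-6, -42, 42, 10]
*       [-6, -42, 420]
dup     [-6, -42, 420, 420]
*       [-6, -42, 176400]
-       [-6, -176442]
-       [176436]
-2      [176436, -2]
dup     [176436, -2, -2]
+       [176436, -4]
-30     [176436, -4, -30]
-       [176436, 26]
over    [176436, 26, 176436]
-15     [176436, 26, 176436, -15]
drop    [176436, 26, 176436]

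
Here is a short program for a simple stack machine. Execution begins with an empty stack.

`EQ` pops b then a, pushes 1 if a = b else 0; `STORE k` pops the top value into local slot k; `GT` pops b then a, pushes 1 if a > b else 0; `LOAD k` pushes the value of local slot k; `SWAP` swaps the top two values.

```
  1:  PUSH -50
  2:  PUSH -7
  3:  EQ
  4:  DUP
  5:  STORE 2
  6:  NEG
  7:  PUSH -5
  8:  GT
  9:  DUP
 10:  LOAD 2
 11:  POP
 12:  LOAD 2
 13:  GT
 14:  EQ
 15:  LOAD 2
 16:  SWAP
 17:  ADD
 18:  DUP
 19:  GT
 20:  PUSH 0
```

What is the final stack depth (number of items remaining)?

2

PUSH -50  [-50]
PUSH -7   [-50, -7]
EQ        [0]
DUP       [0, 0]
STORE 2   [0]
NEG       [0]
PUSH -5   [0, -5]
GT        [1]
DUP       [1, 1]
LOAD 2    [1, 1, 0]
POP       [1, 1]
LOAD 2    [1, 1, 0]
GT        [1, 1]
EQ        [1]
LOAD 2    [1, 0]
SWAP      [0, 1]
ADD       [1]
DUP       [1, 1]
GT        [0]
PUSH 0    [0, 0]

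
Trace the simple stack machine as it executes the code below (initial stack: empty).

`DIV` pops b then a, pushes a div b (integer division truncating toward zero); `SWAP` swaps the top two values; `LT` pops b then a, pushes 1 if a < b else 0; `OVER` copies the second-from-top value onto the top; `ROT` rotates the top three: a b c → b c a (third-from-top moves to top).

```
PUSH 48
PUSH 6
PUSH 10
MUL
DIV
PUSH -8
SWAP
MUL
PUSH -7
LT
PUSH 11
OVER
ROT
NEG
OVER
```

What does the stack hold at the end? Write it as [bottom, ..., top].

PUSH 48 -> [48]
PUSH 6  -> [48, 6]
PUSH 10 -> [48, 6, 10]
MUL     -> [48, 60]
DIV     -> [0]
PUSH -8 -> [0, -8]
SWAP    -> [-8, 0]
MUL     -> [0]
PUSH -7 -> [0, -7]
LT      -> [0]
PUSH 11 -> [0, 11]
OVER    -> [0, 11, 0]
ROT     -> [11, 0, 0]
NEG     -> [11, 0, 0]
OVER    -> [11, 0, 0, 0]

[11, 0, 0, 0]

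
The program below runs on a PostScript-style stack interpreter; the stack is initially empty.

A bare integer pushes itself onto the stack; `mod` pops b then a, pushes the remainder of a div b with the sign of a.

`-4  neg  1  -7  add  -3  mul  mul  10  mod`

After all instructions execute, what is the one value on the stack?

2

-4   [-4]
neg  [4]
1    [4, 1]
-7   [4, 1, -7]
add  [4, -6]
-3   [4, -6, -3]
mul  [4, 18]
mul  [72]
10   [72, 10]
mod  [2]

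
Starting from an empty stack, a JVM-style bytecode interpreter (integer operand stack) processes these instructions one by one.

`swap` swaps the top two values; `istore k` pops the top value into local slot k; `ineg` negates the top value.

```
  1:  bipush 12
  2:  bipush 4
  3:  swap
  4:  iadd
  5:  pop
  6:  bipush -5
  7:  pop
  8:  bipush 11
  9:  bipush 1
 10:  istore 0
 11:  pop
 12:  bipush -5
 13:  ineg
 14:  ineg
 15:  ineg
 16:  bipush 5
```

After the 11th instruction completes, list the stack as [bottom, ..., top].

bipush 12 -> [12]
bipush 4  -> [12, 4]
swap      -> [4, 12]
iadd      -> [16]
pop       -> []
bipush -5 -> [-5]
pop       -> []
bipush 11 -> [11]
bipush 1  -> [11, 1]
istore 0  -> [11]
pop       -> []

[]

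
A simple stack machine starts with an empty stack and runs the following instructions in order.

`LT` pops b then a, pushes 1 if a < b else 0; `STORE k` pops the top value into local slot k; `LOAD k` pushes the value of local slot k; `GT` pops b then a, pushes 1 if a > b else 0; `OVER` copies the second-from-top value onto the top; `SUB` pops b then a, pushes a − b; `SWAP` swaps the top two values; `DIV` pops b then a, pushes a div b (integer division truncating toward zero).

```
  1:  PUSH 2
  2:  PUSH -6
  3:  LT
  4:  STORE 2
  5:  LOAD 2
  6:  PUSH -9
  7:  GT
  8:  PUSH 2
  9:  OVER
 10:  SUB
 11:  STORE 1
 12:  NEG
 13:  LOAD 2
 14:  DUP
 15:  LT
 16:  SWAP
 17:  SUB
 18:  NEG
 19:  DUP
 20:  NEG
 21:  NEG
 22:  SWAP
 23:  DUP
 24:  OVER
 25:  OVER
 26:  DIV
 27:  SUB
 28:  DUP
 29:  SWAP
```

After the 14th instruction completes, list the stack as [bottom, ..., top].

[-1, 0, 0]

PUSH 2   2
PUSH -6  2 -6
LT       0
STORE 2  (empty)
LOAD 2   0
PUSH -9  0 -9
GT       1
PUSH 2   1 2
OVER     1 2 1
SUB      1 1
STORE 1  1
NEG      -1
LOAD 2   -1 0
DUP      -1 0 0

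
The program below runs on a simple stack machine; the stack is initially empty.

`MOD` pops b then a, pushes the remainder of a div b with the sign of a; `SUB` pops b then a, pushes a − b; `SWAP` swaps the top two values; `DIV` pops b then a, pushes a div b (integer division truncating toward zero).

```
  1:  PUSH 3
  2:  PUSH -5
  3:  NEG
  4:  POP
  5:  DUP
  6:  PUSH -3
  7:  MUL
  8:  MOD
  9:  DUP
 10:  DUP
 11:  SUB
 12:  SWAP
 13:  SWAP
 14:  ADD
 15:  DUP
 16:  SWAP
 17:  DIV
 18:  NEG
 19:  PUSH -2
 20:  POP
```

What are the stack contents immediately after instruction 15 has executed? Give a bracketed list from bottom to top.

[3, 3]

PUSH 3  : 3
PUSH -5 : 3 -5
NEG     : 3 5
POP     : 3
DUP     : 3 3
PUSH -3 : 3 3 -3
MUL     : 3 -9
MOD     : 3
DUP     : 3 3
DUP     : 3 3 3
SUB     : 3 0
SWAP    : 0 3
SWAP    : 3 0
ADD     : 3
DUP     : 3 3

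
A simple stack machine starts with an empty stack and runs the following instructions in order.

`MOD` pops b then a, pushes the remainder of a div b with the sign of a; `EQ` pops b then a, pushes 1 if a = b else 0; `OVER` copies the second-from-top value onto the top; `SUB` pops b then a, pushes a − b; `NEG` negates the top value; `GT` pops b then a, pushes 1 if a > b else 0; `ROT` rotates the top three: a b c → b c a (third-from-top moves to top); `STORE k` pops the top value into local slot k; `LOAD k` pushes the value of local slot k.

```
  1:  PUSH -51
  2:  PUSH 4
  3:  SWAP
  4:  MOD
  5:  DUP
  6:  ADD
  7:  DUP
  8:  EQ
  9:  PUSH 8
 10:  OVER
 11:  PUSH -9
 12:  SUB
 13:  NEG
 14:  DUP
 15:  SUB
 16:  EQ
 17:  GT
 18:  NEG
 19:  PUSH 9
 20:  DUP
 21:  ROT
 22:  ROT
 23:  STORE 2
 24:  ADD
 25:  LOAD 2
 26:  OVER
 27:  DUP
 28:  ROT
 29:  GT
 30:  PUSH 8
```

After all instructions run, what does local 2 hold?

9

PUSH -51  -51
PUSH 4    -51 4
SWAP      4 -51
MOD       4
DUP       4 4
ADD       8
DUP       8 8
EQ        1
PUSH 8    1 8
OVER      1 8 1
PUSH -9   1 8 1 -9
SUB       1 8 10
NEG       1 8 -10
DUP       1 8 -10 -10
SUB       1 8 0
EQ        1 0
GT        1
NEG       -1
PUSH 9    -1 9
DUP       -1 9 9
ROT       9 9 -1
ROT       9 -1 9
STORE 2   9 -1
ADD       8
LOAD 2    8 9
OVER      8 9 8
DUP       8 9 8 8
ROT       8 8 8 9
GT        8 8 0
PUSH 8    8 8 0 8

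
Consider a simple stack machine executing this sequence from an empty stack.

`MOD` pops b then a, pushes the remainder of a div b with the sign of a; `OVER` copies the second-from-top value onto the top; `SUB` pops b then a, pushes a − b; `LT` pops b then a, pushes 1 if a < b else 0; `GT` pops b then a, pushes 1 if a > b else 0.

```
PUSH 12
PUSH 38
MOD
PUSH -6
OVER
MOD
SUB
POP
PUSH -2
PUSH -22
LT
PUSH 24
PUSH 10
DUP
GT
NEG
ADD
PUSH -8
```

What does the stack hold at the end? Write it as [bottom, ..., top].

PUSH 12  -> 12
PUSH 38  -> 12 38
MOD      -> 12
PUSH -6  -> 12 -6
OVER     -> 12 -6 12
MOD      -> 12 -6
SUB      -> 18
POP      -> (empty)
PUSH -2  -> -2
PUSH -22 -> -2 -22
LT       -> 0
PUSH 24  -> 0 24
PUSH 10  -> 0 24 10
DUP      -> 0 24 10 10
GT       -> 0 24 0
NEG      -> 0 24 0
ADD      -> 0 24
PUSH -8  -> 0 24 -8

[0, 24, -8]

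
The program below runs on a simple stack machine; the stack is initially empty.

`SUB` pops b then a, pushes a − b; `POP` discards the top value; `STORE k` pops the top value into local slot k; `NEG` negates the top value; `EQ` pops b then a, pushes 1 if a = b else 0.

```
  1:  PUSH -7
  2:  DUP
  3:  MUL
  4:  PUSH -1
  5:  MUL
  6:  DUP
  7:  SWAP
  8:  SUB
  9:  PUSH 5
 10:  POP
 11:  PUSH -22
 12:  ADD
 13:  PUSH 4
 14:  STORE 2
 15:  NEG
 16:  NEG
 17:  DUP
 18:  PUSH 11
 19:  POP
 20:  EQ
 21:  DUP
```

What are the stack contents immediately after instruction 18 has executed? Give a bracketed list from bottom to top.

[-22, -22, 11]

PUSH -7  → [-7]
DUP      → [-7, -7]
MUL      → [49]
PUSH -1  → [49, -1]
MUL      → [-49]
DUP      → [-49, -49]
SWAP     → [-49, -49]
SUB      → [0]
PUSH 5   → [0, 5]
POP      → [0]
PUSH -22 → [0, -22]
ADD      → [-22]
PUSH 4   → [-22, 4]
STORE 2  → [-22]
NEG      → [22]
NEG      → [-22]
DUP      → [-22, -22]
PUSH 11  → [-22, -22, 11]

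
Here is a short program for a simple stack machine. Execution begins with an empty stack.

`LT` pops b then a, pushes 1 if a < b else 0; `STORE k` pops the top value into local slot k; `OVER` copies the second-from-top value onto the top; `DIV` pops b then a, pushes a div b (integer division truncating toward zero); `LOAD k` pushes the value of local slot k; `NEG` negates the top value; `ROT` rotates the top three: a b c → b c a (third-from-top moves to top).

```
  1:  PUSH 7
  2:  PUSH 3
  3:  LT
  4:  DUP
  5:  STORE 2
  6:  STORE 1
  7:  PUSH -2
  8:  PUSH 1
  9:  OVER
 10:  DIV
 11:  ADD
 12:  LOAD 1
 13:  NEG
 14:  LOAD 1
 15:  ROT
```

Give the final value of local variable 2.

PUSH 7  → [7]
PUSH 3  → [7, 3]
LT      → [0]
DUP     → [0, 0]
STORE 2 → [0]
STORE 1 → []
PUSH -2 → [-2]
PUSH 1  → [-2, 1]
OVER    → [-2, 1, -2]
DIV     → [-2, 0]
ADD     → [-2]
LOAD 1  → [-2, 0]
NEG     → [-2, 0]
LOAD 1  → [-2, 0, 0]
ROT     → [0, 0, -2]

0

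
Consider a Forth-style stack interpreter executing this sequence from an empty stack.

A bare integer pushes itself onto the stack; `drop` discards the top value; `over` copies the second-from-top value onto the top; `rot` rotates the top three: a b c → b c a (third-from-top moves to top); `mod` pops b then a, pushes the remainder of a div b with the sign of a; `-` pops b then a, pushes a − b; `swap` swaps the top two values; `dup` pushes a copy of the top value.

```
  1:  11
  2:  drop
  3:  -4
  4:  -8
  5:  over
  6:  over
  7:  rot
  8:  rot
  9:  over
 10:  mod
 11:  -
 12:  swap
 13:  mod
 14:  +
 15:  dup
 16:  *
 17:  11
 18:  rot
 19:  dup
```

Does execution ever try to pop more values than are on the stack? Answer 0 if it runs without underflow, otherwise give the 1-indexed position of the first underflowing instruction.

18

11   : [11]
drop : []
-4   : [-4]
-8   : [-4, -8]
over : [-4, -8, -4]
over : [-4, -8, -4, -8]
rot  : [-4, -4, -8, -8]
rot  : [-4, -8, -8, -4]
over : [-4, -8, -8, -4, -8]
mod  : [-4, -8, -8, -4]
-    : [-4, -8, -4]
swap : [-4, -4, -8]
mod  : [-4, -4]
+    : [-8]
dup  : [-8, -8]
*    : [64]
11   : [64, 11]
rot  — needs 3 operands, stack has 2 → underflow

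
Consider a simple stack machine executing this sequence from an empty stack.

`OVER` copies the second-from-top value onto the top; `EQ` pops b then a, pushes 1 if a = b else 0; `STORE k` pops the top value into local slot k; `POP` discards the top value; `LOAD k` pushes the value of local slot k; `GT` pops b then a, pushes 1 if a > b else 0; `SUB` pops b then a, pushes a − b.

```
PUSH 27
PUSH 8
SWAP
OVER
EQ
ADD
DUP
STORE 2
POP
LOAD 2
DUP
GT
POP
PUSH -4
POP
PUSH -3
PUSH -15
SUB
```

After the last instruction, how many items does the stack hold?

PUSH 27  → [27]
PUSH 8   → [27, 8]
SWAP     → [8, 27]
OVER     → [8, 27, 8]
EQ       → [8, 0]
ADD      → [8]
DUP      → [8, 8]
STORE 2  → [8]
POP      → []
LOAD 2   → [8]
DUP      → [8, 8]
GT       → [0]
POP      → []
PUSH -4  → [-4]
POP      → []
PUSH -3  → [-3]
PUSH -15 → [-3, -15]
SUB      → [12]

1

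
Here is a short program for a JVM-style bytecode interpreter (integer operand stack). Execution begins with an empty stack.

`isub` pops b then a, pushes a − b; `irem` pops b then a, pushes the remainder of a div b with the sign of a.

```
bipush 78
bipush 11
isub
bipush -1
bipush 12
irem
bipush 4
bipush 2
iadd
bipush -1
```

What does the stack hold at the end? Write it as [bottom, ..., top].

bipush 78 -> [78]
bipush 11 -> [78, 11]
isub      -> [67]
bipush -1 -> [67, -1]
bipush 12 -> [67, -1, 12]
irem      -> [67, -1]
bipush 4  -> [67, -1, 4]
bipush 2  -> [67, -1, 4, 2]
iadd      -> [67, -1, 6]
bipush -1 -> [67, -1, 6, -1]

[67, -1, 6, -1]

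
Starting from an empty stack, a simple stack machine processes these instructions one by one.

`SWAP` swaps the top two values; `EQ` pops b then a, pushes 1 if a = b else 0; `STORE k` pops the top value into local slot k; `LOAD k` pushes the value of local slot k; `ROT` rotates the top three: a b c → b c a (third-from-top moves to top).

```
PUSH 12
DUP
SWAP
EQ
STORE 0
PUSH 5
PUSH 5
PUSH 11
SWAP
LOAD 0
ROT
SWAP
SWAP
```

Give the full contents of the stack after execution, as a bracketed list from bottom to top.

PUSH 12 → 12
DUP     → 12 12
SWAP    → 12 12
EQ      → 1
STORE 0 → (empty)
PUSH 5  → 5
PUSH 5  → 5 5
PUSH 11 → 5 5 11
SWAP    → 5 11 5
LOAD 0  → 5 11 5 1
ROT     → 5 5 1 11
SWAP    → 5 5 11 1
SWAP    → 5 5 1 11

[5, 5, 1, 11]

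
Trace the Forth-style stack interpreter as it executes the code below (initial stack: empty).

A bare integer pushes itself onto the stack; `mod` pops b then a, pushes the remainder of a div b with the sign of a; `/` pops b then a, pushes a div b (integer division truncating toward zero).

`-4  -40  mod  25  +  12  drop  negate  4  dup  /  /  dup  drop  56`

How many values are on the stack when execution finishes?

2

-4      -4
-40     -4 -40
mod     -4
25      -4 25
+       21
12      21 12
drop    21
negate  -21
4       -21 4
dup     -21 4 4
/       -21 1
/       -21
dup     -21 -21
drop    -21
56      -21 56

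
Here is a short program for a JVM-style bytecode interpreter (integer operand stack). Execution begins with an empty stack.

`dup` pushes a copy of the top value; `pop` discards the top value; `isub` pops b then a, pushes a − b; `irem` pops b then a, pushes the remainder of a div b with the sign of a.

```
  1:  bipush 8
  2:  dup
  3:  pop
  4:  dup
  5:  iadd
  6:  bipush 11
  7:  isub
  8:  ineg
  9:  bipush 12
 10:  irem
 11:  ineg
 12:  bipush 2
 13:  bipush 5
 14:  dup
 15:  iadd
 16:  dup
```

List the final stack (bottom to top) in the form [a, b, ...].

bipush 8  : 8
dup       : 8 8
pop       : 8
dup       : 8 8
iadd      : 16
bipush 11 : 16 11
isub      : 5
ineg      : -5
bipush 12 : -5 12
irem      : -5
ineg      : 5
bipush 2  : 5 2
bipush 5  : 5 2 5
dup       : 5 2 5 5
iadd      : 5 2 10
dup       : 5 2 10 10

[5, 2, 10, 10]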